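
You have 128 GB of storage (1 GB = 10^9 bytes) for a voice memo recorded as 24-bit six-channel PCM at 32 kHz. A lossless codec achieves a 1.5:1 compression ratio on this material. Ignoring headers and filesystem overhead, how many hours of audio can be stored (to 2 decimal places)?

92.59 hours

Uncompressed byte rate = 32,000 × 3 × 6 = 576,000 bytes/s.
After 1.5:1 compression, effective rate ≈ 384000 bytes/s.
Capacity = 128 × 1,000,000,000 = 128,000,000,000 bytes.
128,000,000,000 / effective rate ≈ 333333.33 s → 92.59 hours.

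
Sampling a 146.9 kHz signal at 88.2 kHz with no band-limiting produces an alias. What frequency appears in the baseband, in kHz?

29.5 kHz

Nyquist = 88,200/2 = 44,100 Hz; 146,900 Hz exceeds it.
Alias = |146,900 − 2×88,200| = |146,900 − 176,400| = 29,500 Hz = 29.5 kHz.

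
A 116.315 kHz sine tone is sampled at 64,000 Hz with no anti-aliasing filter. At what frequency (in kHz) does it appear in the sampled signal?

Nyquist = 64,000/2 = 32,000 Hz; 116,315 Hz exceeds it.
Alias = |116,315 − 2×64,000| = |116,315 − 128,000| = 11,685 Hz = 11.685 kHz.

11.685 kHz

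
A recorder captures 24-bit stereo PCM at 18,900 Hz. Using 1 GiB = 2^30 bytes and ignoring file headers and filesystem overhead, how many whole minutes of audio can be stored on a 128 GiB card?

20,199 minutes

Uncompressed byte rate = 18,900 × 3 × 2 = 113,400 bytes/s.
Capacity = 128 × 1,073,741,824 = 137,438,953,472 bytes.
137,438,953,472 / 113,400 ≈ 1211983.72 s → 20,199 minutes.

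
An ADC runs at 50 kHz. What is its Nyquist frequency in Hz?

25,000 Hz

Nyquist frequency = sample rate / 2 = 50,000 / 2 = 25,000 Hz.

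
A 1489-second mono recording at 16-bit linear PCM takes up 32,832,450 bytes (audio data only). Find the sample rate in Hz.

Bytes = sample_rate × seconds × bytes_per_sample × channels.
sample_rate = 32,832,450 / (1,489 × 2 × 1) = 32,832,450 / 2,978 = 11,025 Hz.

11,025 Hz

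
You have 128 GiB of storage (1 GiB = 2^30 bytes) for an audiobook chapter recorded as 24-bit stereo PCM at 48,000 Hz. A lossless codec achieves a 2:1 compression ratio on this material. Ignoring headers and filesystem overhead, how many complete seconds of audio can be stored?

Uncompressed byte rate = 48,000 × 3 × 2 = 288,000 bytes/s.
After 2:1 compression, effective rate ≈ 144000 bytes/s.
Capacity = 128 × 1,073,741,824 = 137,438,953,472 bytes.
137,438,953,472 / effective rate ≈ 954437.18 s → 954,437 seconds.

954,437 seconds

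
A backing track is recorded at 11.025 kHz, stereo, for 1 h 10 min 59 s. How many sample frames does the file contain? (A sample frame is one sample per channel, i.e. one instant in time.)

1 h 10 min 59 s = 4,259 s.
11,025 samples/s × 4,259 s = 46,955,475 frames.

46,955,475 sample frames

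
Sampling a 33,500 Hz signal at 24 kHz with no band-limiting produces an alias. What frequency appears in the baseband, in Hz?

9,500 Hz

Nyquist = 24,000/2 = 12,000 Hz; 33,500 Hz exceeds it.
Alias = |33,500 − 1×24,000| = |33,500 − 24,000| = 9,500 Hz.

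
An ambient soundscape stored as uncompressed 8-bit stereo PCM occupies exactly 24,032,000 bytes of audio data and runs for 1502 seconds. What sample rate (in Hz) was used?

Bytes = sample_rate × seconds × bytes_per_sample × channels.
sample_rate = 24,032,000 / (1,502 × 1 × 2) = 24,032,000 / 3,004 = 8,000 Hz.

8,000 Hz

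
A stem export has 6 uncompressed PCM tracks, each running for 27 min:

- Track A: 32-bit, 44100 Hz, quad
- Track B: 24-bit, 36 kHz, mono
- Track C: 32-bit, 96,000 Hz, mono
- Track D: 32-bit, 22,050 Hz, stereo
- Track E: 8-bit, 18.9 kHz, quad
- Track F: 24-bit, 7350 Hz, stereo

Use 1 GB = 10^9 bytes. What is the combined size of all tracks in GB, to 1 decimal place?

27 min = 1,620 s.
Track A: 44,100 × 1,620 × 4 × 4 = 1,143,072,000 bytes.
Track B: 36,000 × 1,620 × 3 × 1 = 174,960,000 bytes.
Track C: 96,000 × 1,620 × 4 × 1 = 622,080,000 bytes.
Track D: 22,050 × 1,620 × 4 × 2 = 285,768,000 bytes.
Track E: 18,900 × 1,620 × 1 × 4 = 122,472,000 bytes.
Track F: 7,350 × 1,620 × 3 × 2 = 71,442,000 bytes.
Total = 2,419,794,000 bytes = 2.4 GB.

2.4 GB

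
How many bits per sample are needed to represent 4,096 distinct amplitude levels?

log2(4,096) = 12.

12 bits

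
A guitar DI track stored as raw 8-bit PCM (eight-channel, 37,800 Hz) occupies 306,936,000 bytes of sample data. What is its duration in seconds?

Byte rate = 37,800 × 1 × 8 = 302,400 bytes/s.
Duration = 306,936,000 / 302,400 = 1,015 s.

1,015 seconds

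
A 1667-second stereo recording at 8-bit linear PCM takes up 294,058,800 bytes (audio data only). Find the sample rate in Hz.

Bytes = sample_rate × seconds × bytes_per_sample × channels.
sample_rate = 294,058,800 / (1,667 × 1 × 2) = 294,058,800 / 3,334 = 88,200 Hz.

88,200 Hz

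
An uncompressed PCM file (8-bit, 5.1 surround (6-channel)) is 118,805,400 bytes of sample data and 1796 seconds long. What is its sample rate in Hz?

Bytes = sample_rate × seconds × bytes_per_sample × channels.
sample_rate = 118,805,400 / (1,796 × 1 × 6) = 118,805,400 / 10,776 = 11,025 Hz.

11,025 Hz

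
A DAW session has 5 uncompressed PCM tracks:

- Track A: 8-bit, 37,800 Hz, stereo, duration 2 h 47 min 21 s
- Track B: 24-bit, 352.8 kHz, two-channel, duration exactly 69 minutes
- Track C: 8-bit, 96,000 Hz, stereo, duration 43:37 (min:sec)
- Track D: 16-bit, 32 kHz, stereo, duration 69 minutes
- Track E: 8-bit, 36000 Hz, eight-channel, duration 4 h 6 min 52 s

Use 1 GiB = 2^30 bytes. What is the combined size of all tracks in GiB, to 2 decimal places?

13.80 GiB

Track A: 2 h 47 min 21 s = 10,041 s; 37,800 × 10,041 × 1 × 2 = 759,099,600 bytes.
Track B: exactly 69 minutes = 4,140 s; 352,800 × 4,140 × 3 × 2 = 8,763,552,000 bytes.
Track C: 43:37 (min:sec) = 2,617 s; 96,000 × 2,617 × 1 × 2 = 502,464,000 bytes.
Track D: 69 minutes = 4,140 s; 32,000 × 4,140 × 2 × 2 = 529,920,000 bytes.
Track E: 4 h 6 min 52 s = 14,812 s; 36,000 × 14,812 × 1 × 8 = 4,265,856,000 bytes.
Total = 14,820,891,600 bytes = 13.80 GiB.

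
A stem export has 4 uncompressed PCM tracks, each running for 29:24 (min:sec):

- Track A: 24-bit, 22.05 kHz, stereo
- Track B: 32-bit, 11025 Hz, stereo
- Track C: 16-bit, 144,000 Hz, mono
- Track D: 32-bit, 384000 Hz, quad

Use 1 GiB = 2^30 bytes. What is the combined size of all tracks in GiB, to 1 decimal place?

29:24 (min:sec) = 1,764 s.
Track A: 22,050 × 1,764 × 3 × 2 = 233,377,200 bytes.
Track B: 11,025 × 1,764 × 4 × 2 = 155,584,800 bytes.
Track C: 144,000 × 1,764 × 2 × 1 = 508,032,000 bytes.
Track D: 384,000 × 1,764 × 4 × 4 = 10,838,016,000 bytes.
Total = 11,735,010,000 bytes = 10.9 GiB.

10.9 GiB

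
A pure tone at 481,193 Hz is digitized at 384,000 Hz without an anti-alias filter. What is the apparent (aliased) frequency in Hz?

Nyquist = 384,000/2 = 192,000 Hz; 481,193 Hz exceeds it.
Alias = |481,193 − 1×384,000| = |481,193 − 384,000| = 97,193 Hz.

97,193 Hz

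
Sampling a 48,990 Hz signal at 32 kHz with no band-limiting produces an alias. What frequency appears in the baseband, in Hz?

Nyquist = 32,000/2 = 16,000 Hz; 48,990 Hz exceeds it.
Alias = |48,990 − 2×32,000| = |48,990 − 64,000| = 15,010 Hz.

15,010 Hz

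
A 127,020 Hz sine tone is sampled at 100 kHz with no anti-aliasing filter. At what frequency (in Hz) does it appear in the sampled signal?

Nyquist = 100,000/2 = 50,000 Hz; 127,020 Hz exceeds it.
Alias = |127,020 − 1×100,000| = |127,020 − 100,000| = 27,020 Hz.

27,020 Hz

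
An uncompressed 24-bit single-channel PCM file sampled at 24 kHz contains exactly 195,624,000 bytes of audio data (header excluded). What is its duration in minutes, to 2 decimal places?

Byte rate = 24,000 × 3 × 1 = 72,000 bytes/s.
Duration = 195,624,000 / 72,000 = 2,717 s.
2,717 s / 60 = 45.28 minutes.

45.28 minutes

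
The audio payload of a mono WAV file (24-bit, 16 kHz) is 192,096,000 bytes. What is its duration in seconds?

4,002 seconds

Byte rate = 16,000 × 3 × 1 = 48,000 bytes/s.
Duration = 192,096,000 / 48,000 = 4,002 s.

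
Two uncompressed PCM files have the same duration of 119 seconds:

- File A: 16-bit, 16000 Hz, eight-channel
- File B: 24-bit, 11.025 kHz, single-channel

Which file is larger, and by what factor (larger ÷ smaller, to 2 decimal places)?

File A, by a factor of 7.74

File A: 16,000 × 2 × 8 = 256,000 bytes/s.
File B: 11,025 × 3 × 1 = 33,075 bytes/s.
File A is larger; ratio = 30,464,000 / 3,935,925 = 7.74.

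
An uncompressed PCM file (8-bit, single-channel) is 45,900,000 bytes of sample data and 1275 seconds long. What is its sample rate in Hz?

36,000 Hz

Bytes = sample_rate × seconds × bytes_per_sample × channels.
sample_rate = 45,900,000 / (1,275 × 1 × 1) = 45,900,000 / 1,275 = 36,000 Hz.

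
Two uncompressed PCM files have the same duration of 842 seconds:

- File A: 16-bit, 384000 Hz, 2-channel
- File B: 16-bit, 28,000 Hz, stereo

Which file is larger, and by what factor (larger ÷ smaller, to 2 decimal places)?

File A: 384,000 × 2 × 2 = 1,536,000 bytes/s.
File B: 28,000 × 2 × 2 = 112,000 bytes/s.
File A is larger; ratio = 1,293,312,000 / 94,304,000 = 13.71.

File A, by a factor of 13.71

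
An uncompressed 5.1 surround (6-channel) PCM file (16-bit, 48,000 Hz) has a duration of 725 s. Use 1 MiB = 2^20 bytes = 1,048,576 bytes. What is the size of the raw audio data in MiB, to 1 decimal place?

Bytes = 48,000 samples/s × 725 s × 2 bytes/sample × 6 ch = 417,600,000 bytes.
417,600,000 / 1,048,576 = 398.3 MiB.

398.3 MiB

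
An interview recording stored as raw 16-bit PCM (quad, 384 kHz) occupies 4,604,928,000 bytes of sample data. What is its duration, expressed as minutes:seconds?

24:59

Byte rate = 384,000 × 2 × 4 = 3,072,000 bytes/s.
Duration = 4,604,928,000 / 3,072,000 = 1,499 s.
1,499 s = 24:59.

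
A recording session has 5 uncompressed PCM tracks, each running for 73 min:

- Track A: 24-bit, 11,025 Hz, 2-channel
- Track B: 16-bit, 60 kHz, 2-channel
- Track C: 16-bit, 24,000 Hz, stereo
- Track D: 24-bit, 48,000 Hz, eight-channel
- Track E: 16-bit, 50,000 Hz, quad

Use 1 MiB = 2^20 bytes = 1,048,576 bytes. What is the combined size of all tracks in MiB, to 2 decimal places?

8162.67 MiB

73 min = 4,380 s.
Track A: 11,025 × 4,380 × 3 × 2 = 289,737,000 bytes.
Track B: 60,000 × 4,380 × 2 × 2 = 1,051,200,000 bytes.
Track C: 24,000 × 4,380 × 2 × 2 = 420,480,000 bytes.
Track D: 48,000 × 4,380 × 3 × 8 = 5,045,760,000 bytes.
Track E: 50,000 × 4,380 × 2 × 4 = 1,752,000,000 bytes.
Total = 8,559,177,000 bytes = 8162.67 MiB.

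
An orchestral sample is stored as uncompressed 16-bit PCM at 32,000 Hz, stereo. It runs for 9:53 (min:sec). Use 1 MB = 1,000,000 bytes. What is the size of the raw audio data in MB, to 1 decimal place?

75.9 MB

Duration = 9:53 (min:sec) = 593 s.
Bytes = 32,000 samples/s × 593 s × 2 bytes/sample × 2 ch = 75,904,000 bytes.
75,904,000 / 1,000,000 = 75.9 MB.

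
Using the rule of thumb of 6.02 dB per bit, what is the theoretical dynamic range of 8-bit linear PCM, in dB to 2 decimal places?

48.16 dB

8 × 6.02 = 48.16 dB.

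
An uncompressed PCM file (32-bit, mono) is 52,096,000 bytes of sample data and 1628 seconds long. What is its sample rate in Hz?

Bytes = sample_rate × seconds × bytes_per_sample × channels.
sample_rate = 52,096,000 / (1,628 × 4 × 1) = 52,096,000 / 6,512 = 8,000 Hz.

8,000 Hz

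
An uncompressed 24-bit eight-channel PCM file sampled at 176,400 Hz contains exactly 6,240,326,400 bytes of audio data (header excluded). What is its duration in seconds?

1,474 seconds

Byte rate = 176,400 × 3 × 8 = 4,233,600 bytes/s.
Duration = 6,240,326,400 / 4,233,600 = 1,474 s.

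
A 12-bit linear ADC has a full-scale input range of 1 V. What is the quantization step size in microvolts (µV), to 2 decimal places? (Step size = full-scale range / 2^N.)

1 V / 2^12 = 1 / 4,096 V = 244.14 µV.

244.14 µV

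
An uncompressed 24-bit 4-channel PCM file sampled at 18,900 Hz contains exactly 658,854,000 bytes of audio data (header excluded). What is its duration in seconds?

2,905 seconds

Byte rate = 18,900 × 3 × 4 = 226,800 bytes/s.
Duration = 658,854,000 / 226,800 = 2,905 s.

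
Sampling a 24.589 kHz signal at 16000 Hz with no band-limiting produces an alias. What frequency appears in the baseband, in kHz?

7.411 kHz

Nyquist = 16,000/2 = 8,000 Hz; 24,589 Hz exceeds it.
Alias = |24,589 − 2×16,000| = |24,589 − 32,000| = 7,411 Hz = 7.411 kHz.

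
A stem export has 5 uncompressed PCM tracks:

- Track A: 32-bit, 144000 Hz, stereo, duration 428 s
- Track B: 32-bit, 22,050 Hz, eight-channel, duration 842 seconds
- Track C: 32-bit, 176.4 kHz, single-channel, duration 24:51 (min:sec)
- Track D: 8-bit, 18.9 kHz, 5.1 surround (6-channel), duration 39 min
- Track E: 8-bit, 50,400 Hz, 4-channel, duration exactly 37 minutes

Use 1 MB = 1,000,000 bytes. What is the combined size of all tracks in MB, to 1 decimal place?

2852.1 MB

Track A: 144,000 × 428 × 4 × 2 = 493,056,000 bytes.
Track B: 22,050 × 842 × 4 × 8 = 594,115,200 bytes.
Track C: 24:51 (min:sec) = 1,491 s; 176,400 × 1,491 × 4 × 1 = 1,052,049,600 bytes.
Track D: 39 min = 2,340 s; 18,900 × 2,340 × 1 × 6 = 265,356,000 bytes.
Track E: exactly 37 minutes = 2,220 s; 50,400 × 2,220 × 1 × 4 = 447,552,000 bytes.
Total = 2,852,128,800 bytes = 2852.1 MB.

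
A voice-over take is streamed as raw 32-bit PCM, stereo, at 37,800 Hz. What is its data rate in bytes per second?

Bit rate = 37,800 × 32 × 2 = 2,419,200 bits/s.
2,419,200 / 8 = 302,400 bytes/s.

302,400 bytes/s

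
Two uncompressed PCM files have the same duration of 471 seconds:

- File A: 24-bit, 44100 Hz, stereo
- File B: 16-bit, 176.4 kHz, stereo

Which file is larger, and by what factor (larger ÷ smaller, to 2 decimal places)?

File B, by a factor of 2.67

File A: 44,100 × 3 × 2 = 264,600 bytes/s.
File B: 176,400 × 2 × 2 = 705,600 bytes/s.
File B is larger; ratio = 332,337,600 / 124,626,600 = 2.67.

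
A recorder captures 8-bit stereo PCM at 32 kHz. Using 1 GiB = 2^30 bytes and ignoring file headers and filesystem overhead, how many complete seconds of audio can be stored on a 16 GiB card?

268,435 seconds

Uncompressed byte rate = 32,000 × 1 × 2 = 64,000 bytes/s.
Capacity = 16 × 1,073,741,824 = 17,179,869,184 bytes.
17,179,869,184 / 64,000 ≈ 268435.46 s → 268,435 seconds.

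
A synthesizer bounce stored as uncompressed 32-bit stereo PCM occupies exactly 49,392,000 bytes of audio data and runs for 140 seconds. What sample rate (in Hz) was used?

Bytes = sample_rate × seconds × bytes_per_sample × channels.
sample_rate = 49,392,000 / (140 × 4 × 2) = 49,392,000 / 1,120 = 44,100 Hz.

44,100 Hz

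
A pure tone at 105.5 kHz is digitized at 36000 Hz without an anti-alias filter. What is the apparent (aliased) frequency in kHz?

2.5 kHz

Nyquist = 36,000/2 = 18,000 Hz; 105,500 Hz exceeds it.
Alias = |105,500 − 3×36,000| = |105,500 − 108,000| = 2,500 Hz = 2.5 kHz.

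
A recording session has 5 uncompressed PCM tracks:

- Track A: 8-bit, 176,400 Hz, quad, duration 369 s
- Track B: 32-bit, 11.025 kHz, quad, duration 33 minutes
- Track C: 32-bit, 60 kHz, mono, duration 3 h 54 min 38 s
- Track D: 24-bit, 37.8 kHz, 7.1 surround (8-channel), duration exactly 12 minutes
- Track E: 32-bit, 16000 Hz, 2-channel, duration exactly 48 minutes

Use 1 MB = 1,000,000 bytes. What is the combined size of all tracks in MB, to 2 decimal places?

5010.18 MB

Track A: 176,400 × 369 × 1 × 4 = 260,366,400 bytes.
Track B: 33 minutes = 1,980 s; 11,025 × 1,980 × 4 × 4 = 349,272,000 bytes.
Track C: 3 h 54 min 38 s = 14,078 s; 60,000 × 14,078 × 4 × 1 = 3,378,720,000 bytes.
Track D: exactly 12 minutes = 720 s; 37,800 × 720 × 3 × 8 = 653,184,000 bytes.
Track E: exactly 48 minutes = 2,880 s; 16,000 × 2,880 × 4 × 2 = 368,640,000 bytes.
Total = 5,010,182,400 bytes = 5010.18 MB.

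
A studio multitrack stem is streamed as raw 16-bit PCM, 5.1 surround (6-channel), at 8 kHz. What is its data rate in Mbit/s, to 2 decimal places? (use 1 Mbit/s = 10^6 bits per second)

Bit rate = 8,000 × 16 × 6 = 768,000 bits/s.
= 0.77 Mbit/s.

0.77 Mbit/s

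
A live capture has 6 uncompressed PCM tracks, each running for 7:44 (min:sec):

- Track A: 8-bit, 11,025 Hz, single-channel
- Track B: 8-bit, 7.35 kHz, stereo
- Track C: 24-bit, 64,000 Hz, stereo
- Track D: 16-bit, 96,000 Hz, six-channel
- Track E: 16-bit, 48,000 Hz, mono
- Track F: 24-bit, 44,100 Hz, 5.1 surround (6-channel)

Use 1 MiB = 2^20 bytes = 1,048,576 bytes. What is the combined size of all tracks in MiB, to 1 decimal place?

1084.8 MiB

7:44 (min:sec) = 464 s.
Track A: 11,025 × 464 × 1 × 1 = 5,115,600 bytes.
Track B: 7,350 × 464 × 1 × 2 = 6,820,800 bytes.
Track C: 64,000 × 464 × 3 × 2 = 178,176,000 bytes.
Track D: 96,000 × 464 × 2 × 6 = 534,528,000 bytes.
Track E: 48,000 × 464 × 2 × 1 = 44,544,000 bytes.
Track F: 44,100 × 464 × 3 × 6 = 368,323,200 bytes.
Total = 1,137,507,600 bytes = 1084.8 MiB.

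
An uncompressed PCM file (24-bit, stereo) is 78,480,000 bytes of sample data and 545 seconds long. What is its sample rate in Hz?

Bytes = sample_rate × seconds × bytes_per_sample × channels.
sample_rate = 78,480,000 / (545 × 3 × 2) = 78,480,000 / 3,270 = 24,000 Hz.

24,000 Hz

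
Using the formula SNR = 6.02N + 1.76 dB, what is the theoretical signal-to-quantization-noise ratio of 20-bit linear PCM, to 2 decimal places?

122.16 dB

6.02 × 20 + 1.76 = 122.16 dB.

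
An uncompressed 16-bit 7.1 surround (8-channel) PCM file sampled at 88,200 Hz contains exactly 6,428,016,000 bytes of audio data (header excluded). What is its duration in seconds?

Byte rate = 88,200 × 2 × 8 = 1,411,200 bytes/s.
Duration = 6,428,016,000 / 1,411,200 = 4,555 s.

4,555 seconds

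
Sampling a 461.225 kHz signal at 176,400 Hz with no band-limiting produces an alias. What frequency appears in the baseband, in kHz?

Nyquist = 176,400/2 = 88,200 Hz; 461,225 Hz exceeds it.
Alias = |461,225 − 3×176,400| = |461,225 − 529,200| = 67,975 Hz = 67.975 kHz.

67.975 kHz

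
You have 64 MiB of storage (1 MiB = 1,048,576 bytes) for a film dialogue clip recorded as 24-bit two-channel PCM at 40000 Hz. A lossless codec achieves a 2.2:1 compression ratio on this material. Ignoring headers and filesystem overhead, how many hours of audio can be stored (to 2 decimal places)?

Uncompressed byte rate = 40,000 × 3 × 2 = 240,000 bytes/s.
After 2.2:1 compression, effective rate ≈ 109090.91 bytes/s.
Capacity = 64 × 1,048,576 = 67,108,864 bytes.
67,108,864 / effective rate ≈ 615.16 s → 0.17 hours.

0.17 hours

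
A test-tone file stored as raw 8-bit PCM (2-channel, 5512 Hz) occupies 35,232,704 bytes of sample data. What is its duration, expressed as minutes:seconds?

53:16

Byte rate = 5,512 × 1 × 2 = 11,024 bytes/s.
Duration = 35,232,704 / 11,024 = 3,196 s.
3,196 s = 53:16.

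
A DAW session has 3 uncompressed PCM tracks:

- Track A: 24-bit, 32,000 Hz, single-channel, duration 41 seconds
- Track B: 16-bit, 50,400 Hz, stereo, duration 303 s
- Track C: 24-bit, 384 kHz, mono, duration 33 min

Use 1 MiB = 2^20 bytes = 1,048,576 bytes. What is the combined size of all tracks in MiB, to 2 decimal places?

2237.30 MiB

Track A: 32,000 × 41 × 3 × 1 = 3,936,000 bytes.
Track B: 50,400 × 303 × 2 × 2 = 61,084,800 bytes.
Track C: 33 min = 1,980 s; 384,000 × 1,980 × 3 × 1 = 2,280,960,000 bytes.
Total = 2,345,980,800 bytes = 2237.30 MiB.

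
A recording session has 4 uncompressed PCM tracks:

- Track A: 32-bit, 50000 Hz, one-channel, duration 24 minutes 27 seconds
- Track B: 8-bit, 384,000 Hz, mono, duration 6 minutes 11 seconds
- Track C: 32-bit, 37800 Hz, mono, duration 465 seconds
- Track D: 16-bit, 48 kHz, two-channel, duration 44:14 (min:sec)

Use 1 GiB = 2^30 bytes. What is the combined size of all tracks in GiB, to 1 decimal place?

0.9 GiB

Track A: 24 minutes 27 seconds = 1,467 s; 50,000 × 1,467 × 4 × 1 = 293,400,000 bytes.
Track B: 6 minutes 11 seconds = 371 s; 384,000 × 371 × 1 × 1 = 142,464,000 bytes.
Track C: 37,800 × 465 × 4 × 1 = 70,308,000 bytes.
Track D: 44:14 (min:sec) = 2,654 s; 48,000 × 2,654 × 2 × 2 = 509,568,000 bytes.
Total = 1,015,740,000 bytes = 0.9 GiB.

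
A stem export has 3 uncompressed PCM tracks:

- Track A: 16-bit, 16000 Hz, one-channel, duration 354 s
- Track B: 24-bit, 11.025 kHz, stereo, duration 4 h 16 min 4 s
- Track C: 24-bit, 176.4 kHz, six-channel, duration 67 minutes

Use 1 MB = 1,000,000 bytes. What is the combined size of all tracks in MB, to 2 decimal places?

13791.96 MB

Track A: 16,000 × 354 × 2 × 1 = 11,328,000 bytes.
Track B: 4 h 16 min 4 s = 15,364 s; 11,025 × 15,364 × 3 × 2 = 1,016,328,600 bytes.
Track C: 67 minutes = 4,020 s; 176,400 × 4,020 × 3 × 6 = 12,764,304,000 bytes.
Total = 13,791,960,600 bytes = 13791.96 MB.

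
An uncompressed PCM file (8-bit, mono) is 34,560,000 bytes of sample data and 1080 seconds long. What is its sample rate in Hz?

Bytes = sample_rate × seconds × bytes_per_sample × channels.
sample_rate = 34,560,000 / (1,080 × 1 × 1) = 34,560,000 / 1,080 = 32,000 Hz.

32,000 Hz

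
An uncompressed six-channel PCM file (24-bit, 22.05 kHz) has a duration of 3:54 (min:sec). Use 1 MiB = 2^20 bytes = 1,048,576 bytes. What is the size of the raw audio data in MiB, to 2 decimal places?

Duration = 3:54 (min:sec) = 234 s.
Bytes = 22,050 samples/s × 234 s × 3 bytes/sample × 6 ch = 92,874,600 bytes.
92,874,600 / 1,048,576 = 88.57 MiB.

88.57 MiB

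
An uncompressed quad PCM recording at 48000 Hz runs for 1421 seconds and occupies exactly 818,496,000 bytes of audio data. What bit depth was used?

24 bits

Bytes per sample = 818,496,000 / (48,000 × 1,421 × 4) = 818,496,000 / 272,832,000 = 3.
Bit depth = 3 × 8 = 24 bits.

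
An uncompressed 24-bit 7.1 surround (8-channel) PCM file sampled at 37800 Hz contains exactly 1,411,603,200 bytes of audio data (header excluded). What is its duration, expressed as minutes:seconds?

Byte rate = 37,800 × 3 × 8 = 907,200 bytes/s.
Duration = 1,411,603,200 / 907,200 = 1,556 s.
1,556 s = 25:56.

25:56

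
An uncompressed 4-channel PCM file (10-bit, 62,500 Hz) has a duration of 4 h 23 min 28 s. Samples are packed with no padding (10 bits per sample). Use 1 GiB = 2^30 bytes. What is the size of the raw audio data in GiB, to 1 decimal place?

4.6 GiB

Duration = 4 h 23 min 28 s = 15,808 s.
Bits = 62,500 × 15,808 × 10 × 4 = 39,520,000,000 bits = 4,940,000,000 bytes.
4,940,000,000 / 1,073,741,824 = 4.6 GiB.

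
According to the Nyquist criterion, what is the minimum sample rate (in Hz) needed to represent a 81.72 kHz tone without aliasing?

Minimum sample rate = 2 × 81,720 Hz = 163,440 Hz.

163,440 Hz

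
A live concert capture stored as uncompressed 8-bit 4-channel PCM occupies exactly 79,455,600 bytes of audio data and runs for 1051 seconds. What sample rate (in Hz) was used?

Bytes = sample_rate × seconds × bytes_per_sample × channels.
sample_rate = 79,455,600 / (1,051 × 1 × 4) = 79,455,600 / 4,204 = 18,900 Hz.

18,900 Hz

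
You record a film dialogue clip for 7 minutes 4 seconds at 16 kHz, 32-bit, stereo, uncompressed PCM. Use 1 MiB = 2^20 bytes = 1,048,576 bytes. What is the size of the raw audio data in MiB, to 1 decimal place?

Duration = 7 minutes 4 seconds = 424 s.
Bytes = 16,000 samples/s × 424 s × 4 bytes/sample × 2 ch = 54,272,000 bytes.
54,272,000 / 1,048,576 = 51.8 MiB.

51.8 MiB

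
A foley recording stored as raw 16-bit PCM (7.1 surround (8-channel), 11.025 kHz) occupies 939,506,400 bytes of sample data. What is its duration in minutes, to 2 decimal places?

Byte rate = 11,025 × 2 × 8 = 176,400 bytes/s.
Duration = 939,506,400 / 176,400 = 5,326 s.
5,326 s / 60 = 88.77 minutes.

88.77 minutes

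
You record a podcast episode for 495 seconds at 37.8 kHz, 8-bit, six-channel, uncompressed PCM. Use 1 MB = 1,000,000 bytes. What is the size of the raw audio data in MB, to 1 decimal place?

112.3 MB

Bytes = 37,800 samples/s × 495 s × 1 bytes/sample × 6 ch = 112,266,000 bytes.
112,266,000 / 1,000,000 = 112.3 MB.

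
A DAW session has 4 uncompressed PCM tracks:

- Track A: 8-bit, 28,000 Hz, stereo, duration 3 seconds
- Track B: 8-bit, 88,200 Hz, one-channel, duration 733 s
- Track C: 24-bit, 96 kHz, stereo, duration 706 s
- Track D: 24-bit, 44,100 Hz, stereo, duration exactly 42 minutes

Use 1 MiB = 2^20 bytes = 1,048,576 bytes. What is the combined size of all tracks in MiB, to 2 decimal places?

Track A: 28,000 × 3 × 1 × 2 = 168,000 bytes.
Track B: 88,200 × 733 × 1 × 1 = 64,650,600 bytes.
Track C: 96,000 × 706 × 3 × 2 = 406,656,000 bytes.
Track D: exactly 42 minutes = 2,520 s; 44,100 × 2,520 × 3 × 2 = 666,792,000 bytes.
Total = 1,138,266,600 bytes = 1085.54 MiB.

1085.54 MiB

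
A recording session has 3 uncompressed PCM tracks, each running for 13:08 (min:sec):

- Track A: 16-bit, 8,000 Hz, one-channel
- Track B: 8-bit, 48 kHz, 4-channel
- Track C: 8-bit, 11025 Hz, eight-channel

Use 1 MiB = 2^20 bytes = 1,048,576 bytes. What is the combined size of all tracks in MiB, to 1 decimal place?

13:08 (min:sec) = 788 s.
Track A: 8,000 × 788 × 2 × 1 = 12,608,000 bytes.
Track B: 48,000 × 788 × 1 × 4 = 151,296,000 bytes.
Track C: 11,025 × 788 × 1 × 8 = 69,501,600 bytes.
Total = 233,405,600 bytes = 222.6 MiB.

222.6 MiB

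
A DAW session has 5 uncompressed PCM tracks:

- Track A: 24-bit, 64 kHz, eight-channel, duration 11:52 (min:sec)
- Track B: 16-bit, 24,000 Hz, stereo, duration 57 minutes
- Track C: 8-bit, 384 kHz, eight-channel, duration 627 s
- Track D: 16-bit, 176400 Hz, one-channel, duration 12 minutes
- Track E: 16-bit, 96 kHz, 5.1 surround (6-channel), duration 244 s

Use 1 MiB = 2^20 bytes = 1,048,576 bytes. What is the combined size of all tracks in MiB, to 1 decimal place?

Track A: 11:52 (min:sec) = 712 s; 64,000 × 712 × 3 × 8 = 1,093,632,000 bytes.
Track B: 57 minutes = 3,420 s; 24,000 × 3,420 × 2 × 2 = 328,320,000 bytes.
Track C: 384,000 × 627 × 1 × 8 = 1,926,144,000 bytes.
Track D: 12 minutes = 720 s; 176,400 × 720 × 2 × 1 = 254,016,000 bytes.
Track E: 96,000 × 244 × 2 × 6 = 281,088,000 bytes.
Total = 3,883,200,000 bytes = 3703.3 MiB.

3703.3 MiB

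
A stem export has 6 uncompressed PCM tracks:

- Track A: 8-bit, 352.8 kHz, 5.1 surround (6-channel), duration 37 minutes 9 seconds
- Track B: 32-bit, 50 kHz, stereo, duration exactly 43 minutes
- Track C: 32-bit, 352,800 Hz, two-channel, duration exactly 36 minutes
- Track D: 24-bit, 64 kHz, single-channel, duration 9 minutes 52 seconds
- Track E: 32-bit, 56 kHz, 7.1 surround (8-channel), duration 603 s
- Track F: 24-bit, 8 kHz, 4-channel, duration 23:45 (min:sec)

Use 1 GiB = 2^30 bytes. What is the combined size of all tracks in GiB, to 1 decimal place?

Track A: 37 minutes 9 seconds = 2,229 s; 352,800 × 2,229 × 1 × 6 = 4,718,347,200 bytes.
Track B: exactly 43 minutes = 2,580 s; 50,000 × 2,580 × 4 × 2 = 1,032,000,000 bytes.
Track C: exactly 36 minutes = 2,160 s; 352,800 × 2,160 × 4 × 2 = 6,096,384,000 bytes.
Track D: 9 minutes 52 seconds = 592 s; 64,000 × 592 × 3 × 1 = 113,664,000 bytes.
Track E: 56,000 × 603 × 4 × 8 = 1,080,576,000 bytes.
Track F: 23:45 (min:sec) = 1,425 s; 8,000 × 1,425 × 3 × 4 = 136,800,000 bytes.
Total = 13,177,771,200 bytes = 12.3 GiB.

12.3 GiB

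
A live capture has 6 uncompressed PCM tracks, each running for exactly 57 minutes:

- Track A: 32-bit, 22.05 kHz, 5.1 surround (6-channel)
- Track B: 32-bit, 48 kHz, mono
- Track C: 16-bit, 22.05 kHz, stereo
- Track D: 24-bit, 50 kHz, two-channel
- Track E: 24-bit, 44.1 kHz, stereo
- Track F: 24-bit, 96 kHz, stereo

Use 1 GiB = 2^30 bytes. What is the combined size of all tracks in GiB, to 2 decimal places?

6.21 GiB

exactly 57 minutes = 3,420 s.
Track A: 22,050 × 3,420 × 4 × 6 = 1,809,864,000 bytes.
Track B: 48,000 × 3,420 × 4 × 1 = 656,640,000 bytes.
Track C: 22,050 × 3,420 × 2 × 2 = 301,644,000 bytes.
Track D: 50,000 × 3,420 × 3 × 2 = 1,026,000,000 bytes.
Track E: 44,100 × 3,420 × 3 × 2 = 904,932,000 bytes.
Track F: 96,000 × 3,420 × 3 × 2 = 1,969,920,000 bytes.
Total = 6,669,000,000 bytes = 6.21 GiB.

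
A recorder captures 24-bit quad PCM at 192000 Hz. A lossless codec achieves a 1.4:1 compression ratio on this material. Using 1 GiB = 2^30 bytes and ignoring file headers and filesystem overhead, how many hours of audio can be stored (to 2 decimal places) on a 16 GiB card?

Uncompressed byte rate = 192,000 × 3 × 4 = 2,304,000 bytes/s.
After 1.4:1 compression, effective rate ≈ 1645714.29 bytes/s.
Capacity = 16 × 1,073,741,824 = 17,179,869,184 bytes.
17,179,869,184 / effective rate ≈ 10439.16 s → 2.90 hours.

2.90 hours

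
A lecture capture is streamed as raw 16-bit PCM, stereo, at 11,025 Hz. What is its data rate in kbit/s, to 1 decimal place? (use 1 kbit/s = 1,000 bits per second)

352.8 kbit/s

Bit rate = 11,025 × 16 × 2 = 352,800 bits/s.
= 352.8 kbit/s.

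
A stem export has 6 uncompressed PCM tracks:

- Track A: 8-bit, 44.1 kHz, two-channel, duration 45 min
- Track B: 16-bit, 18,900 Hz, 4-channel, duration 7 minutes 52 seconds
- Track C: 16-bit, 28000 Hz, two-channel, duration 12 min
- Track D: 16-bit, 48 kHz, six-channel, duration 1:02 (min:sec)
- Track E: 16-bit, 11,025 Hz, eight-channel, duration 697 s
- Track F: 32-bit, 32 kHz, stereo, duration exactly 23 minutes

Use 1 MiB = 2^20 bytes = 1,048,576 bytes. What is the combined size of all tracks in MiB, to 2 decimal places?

860.30 MiB

Track A: 45 min = 2,700 s; 44,100 × 2,700 × 1 × 2 = 238,140,000 bytes.
Track B: 7 minutes 52 seconds = 472 s; 18,900 × 472 × 2 × 4 = 71,366,400 bytes.
Track C: 12 min = 720 s; 28,000 × 720 × 2 × 2 = 80,640,000 bytes.
Track D: 1:02 (min:sec) = 62 s; 48,000 × 62 × 2 × 6 = 35,712,000 bytes.
Track E: 11,025 × 697 × 2 × 8 = 122,950,800 bytes.
Track F: exactly 23 minutes = 1,380 s; 32,000 × 1,380 × 4 × 2 = 353,280,000 bytes.
Total = 902,089,200 bytes = 860.30 MiB.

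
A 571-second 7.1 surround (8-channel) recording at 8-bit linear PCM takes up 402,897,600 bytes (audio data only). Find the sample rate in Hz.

88,200 Hz

Bytes = sample_rate × seconds × bytes_per_sample × channels.
sample_rate = 402,897,600 / (571 × 1 × 8) = 402,897,600 / 4,568 = 88,200 Hz.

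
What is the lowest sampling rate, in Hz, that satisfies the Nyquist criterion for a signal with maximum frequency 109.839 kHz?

219,678 Hz

Minimum sample rate = 2 × 109,839 Hz = 219,678 Hz.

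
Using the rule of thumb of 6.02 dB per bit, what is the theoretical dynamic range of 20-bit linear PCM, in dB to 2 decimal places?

20 × 6.02 = 120.40 dB.

120.40 dB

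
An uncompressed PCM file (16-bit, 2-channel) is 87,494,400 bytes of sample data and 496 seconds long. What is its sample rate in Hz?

Bytes = sample_rate × seconds × bytes_per_sample × channels.
sample_rate = 87,494,400 / (496 × 2 × 2) = 87,494,400 / 1,984 = 44,100 Hz.

44,100 Hz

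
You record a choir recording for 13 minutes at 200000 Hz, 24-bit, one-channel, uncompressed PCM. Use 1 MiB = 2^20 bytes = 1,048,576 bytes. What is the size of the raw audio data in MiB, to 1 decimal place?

446.3 MiB

Duration = 13 minutes = 780 s.
Bytes = 200,000 samples/s × 780 s × 3 bytes/sample × 1 ch = 468,000,000 bytes.
468,000,000 / 1,048,576 = 446.3 MiB.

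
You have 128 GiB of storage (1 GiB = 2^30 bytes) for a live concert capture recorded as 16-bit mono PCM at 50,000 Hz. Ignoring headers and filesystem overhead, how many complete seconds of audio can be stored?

1,374,389 seconds

Uncompressed byte rate = 50,000 × 2 × 1 = 100,000 bytes/s.
Capacity = 128 × 1,073,741,824 = 137,438,953,472 bytes.
137,438,953,472 / 100,000 ≈ 1374389.53 s → 1,374,389 seconds.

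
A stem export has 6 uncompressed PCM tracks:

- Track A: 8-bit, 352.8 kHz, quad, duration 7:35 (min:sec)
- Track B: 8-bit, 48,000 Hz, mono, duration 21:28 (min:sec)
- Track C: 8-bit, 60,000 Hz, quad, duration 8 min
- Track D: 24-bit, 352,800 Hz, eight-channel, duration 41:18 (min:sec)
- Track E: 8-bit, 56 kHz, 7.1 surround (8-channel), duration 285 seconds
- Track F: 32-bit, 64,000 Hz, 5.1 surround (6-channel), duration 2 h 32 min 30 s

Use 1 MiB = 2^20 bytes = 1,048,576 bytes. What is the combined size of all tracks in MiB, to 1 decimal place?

Track A: 7:35 (min:sec) = 455 s; 352,800 × 455 × 1 × 4 = 642,096,000 bytes.
Track B: 21:28 (min:sec) = 1,288 s; 48,000 × 1,288 × 1 × 1 = 61,824,000 bytes.
Track C: 8 min = 480 s; 60,000 × 480 × 1 × 4 = 115,200,000 bytes.
Track D: 41:18 (min:sec) = 2,478 s; 352,800 × 2,478 × 3 × 8 = 20,981,721,600 bytes.
Track E: 56,000 × 285 × 1 × 8 = 127,680,000 bytes.
Track F: 2 h 32 min 30 s = 9,150 s; 64,000 × 9,150 × 4 × 6 = 14,054,400,000 bytes.
Total = 35,982,921,600 bytes = 34316.0 MiB.

34316.0 MiB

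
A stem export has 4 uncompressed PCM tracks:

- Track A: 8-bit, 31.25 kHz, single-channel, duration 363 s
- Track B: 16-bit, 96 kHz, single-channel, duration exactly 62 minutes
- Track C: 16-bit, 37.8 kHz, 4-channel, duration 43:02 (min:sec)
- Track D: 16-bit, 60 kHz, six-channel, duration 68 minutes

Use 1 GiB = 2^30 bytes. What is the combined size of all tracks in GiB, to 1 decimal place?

Track A: 31,250 × 363 × 1 × 1 = 11,343,750 bytes.
Track B: exactly 62 minutes = 3,720 s; 96,000 × 3,720 × 2 × 1 = 714,240,000 bytes.
Track C: 43:02 (min:sec) = 2,582 s; 37,800 × 2,582 × 2 × 4 = 780,796,800 bytes.
Track D: 68 minutes = 4,080 s; 60,000 × 4,080 × 2 × 6 = 2,937,600,000 bytes.
Total = 4,443,980,550 bytes = 4.1 GiB.

4.1 GiB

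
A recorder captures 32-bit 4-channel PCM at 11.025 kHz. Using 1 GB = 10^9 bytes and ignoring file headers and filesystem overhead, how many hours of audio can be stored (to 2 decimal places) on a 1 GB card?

Uncompressed byte rate = 11,025 × 4 × 4 = 176,400 bytes/s.
Capacity = 1 × 1,000,000,000 = 1,000,000,000 bytes.
1,000,000,000 / 176,400 ≈ 5668.93 s → 1.57 hours.

1.57 hours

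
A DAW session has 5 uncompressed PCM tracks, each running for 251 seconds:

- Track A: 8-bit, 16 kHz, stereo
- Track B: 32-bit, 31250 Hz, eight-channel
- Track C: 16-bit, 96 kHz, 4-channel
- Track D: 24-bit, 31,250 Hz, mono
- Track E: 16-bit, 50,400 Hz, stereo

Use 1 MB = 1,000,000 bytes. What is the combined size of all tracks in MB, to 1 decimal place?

Track A: 16,000 × 251 × 1 × 2 = 8,032,000 bytes.
Track B: 31,250 × 251 × 4 × 8 = 251,000,000 bytes.
Track C: 96,000 × 251 × 2 × 4 = 192,768,000 bytes.
Track D: 31,250 × 251 × 3 × 1 = 23,531,250 bytes.
Track E: 50,400 × 251 × 2 × 2 = 50,601,600 bytes.
Total = 525,932,850 bytes = 525.9 MB.

525.9 MB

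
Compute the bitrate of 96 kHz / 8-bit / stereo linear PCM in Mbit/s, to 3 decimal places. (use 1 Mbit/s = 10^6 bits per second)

Bit rate = 96,000 × 8 × 2 = 1,536,000 bits/s.
= 1.536 Mbit/s.

1.536 Mbit/s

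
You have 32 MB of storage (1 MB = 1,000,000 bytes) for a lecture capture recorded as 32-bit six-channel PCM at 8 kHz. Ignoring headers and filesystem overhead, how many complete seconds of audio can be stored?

166 seconds

Uncompressed byte rate = 8,000 × 4 × 6 = 192,000 bytes/s.
Capacity = 32 × 1,000,000 = 32,000,000 bytes.
32,000,000 / 192,000 ≈ 166.67 s → 166 seconds.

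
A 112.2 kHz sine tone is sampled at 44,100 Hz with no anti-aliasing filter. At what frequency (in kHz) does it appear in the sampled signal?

Nyquist = 44,100/2 = 22,050 Hz; 112,200 Hz exceeds it.
Alias = |112,200 − 3×44,100| = |112,200 − 132,300| = 20,100 Hz = 20.1 kHz.

20.1 kHz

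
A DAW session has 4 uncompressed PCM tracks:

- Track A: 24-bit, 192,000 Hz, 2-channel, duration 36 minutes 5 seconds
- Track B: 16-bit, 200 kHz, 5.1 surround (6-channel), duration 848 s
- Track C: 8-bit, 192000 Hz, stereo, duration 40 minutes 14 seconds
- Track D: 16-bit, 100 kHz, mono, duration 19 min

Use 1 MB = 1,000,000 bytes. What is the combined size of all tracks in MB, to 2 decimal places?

5684.26 MB

Track A: 36 minutes 5 seconds = 2,165 s; 192,000 × 2,165 × 3 × 2 = 2,494,080,000 bytes.
Track B: 200,000 × 848 × 2 × 6 = 2,035,200,000 bytes.
Track C: 40 minutes 14 seconds = 2,414 s; 192,000 × 2,414 × 1 × 2 = 926,976,000 bytes.
Track D: 19 min = 1,140 s; 100,000 × 1,140 × 2 × 1 = 228,000,000 bytes.
Total = 5,684,256,000 bytes = 5684.26 MB.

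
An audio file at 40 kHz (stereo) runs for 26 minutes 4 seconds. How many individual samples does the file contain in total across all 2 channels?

26 minutes 4 seconds = 1,564 s.
40,000 × 1,564 s × 2 ch = 125,120,000 samples.

125,120,000 samples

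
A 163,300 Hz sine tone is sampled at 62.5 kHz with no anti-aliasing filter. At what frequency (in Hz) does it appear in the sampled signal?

Nyquist = 62,500/2 = 31,250 Hz; 163,300 Hz exceeds it.
Alias = |163,300 − 3×62,500| = |163,300 − 187,500| = 24,200 Hz.

24,200 Hz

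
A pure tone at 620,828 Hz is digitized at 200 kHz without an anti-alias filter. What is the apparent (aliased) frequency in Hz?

Nyquist = 200,000/2 = 100,000 Hz; 620,828 Hz exceeds it.
Alias = |620,828 − 3×200,000| = |620,828 − 600,000| = 20,828 Hz.

20,828 Hz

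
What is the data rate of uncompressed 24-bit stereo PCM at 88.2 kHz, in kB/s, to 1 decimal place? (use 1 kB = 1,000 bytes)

529.2 kB/s

Bit rate = 88,200 × 24 × 2 = 4,233,600 bits/s.
4,233,600 / 8 = 529,200 B/s = 529.2 kB/s.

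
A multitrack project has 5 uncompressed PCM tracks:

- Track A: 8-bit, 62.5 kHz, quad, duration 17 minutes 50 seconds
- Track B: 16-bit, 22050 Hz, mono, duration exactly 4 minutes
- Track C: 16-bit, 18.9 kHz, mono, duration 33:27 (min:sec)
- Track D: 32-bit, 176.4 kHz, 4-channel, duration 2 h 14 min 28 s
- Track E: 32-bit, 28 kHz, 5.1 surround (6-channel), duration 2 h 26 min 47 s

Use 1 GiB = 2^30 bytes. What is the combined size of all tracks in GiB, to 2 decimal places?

Track A: 17 minutes 50 seconds = 1,070 s; 62,500 × 1,070 × 1 × 4 = 267,500,000 bytes.
Track B: exactly 4 minutes = 240 s; 22,050 × 240 × 2 × 1 = 10,584,000 bytes.
Track C: 33:27 (min:sec) = 2,007 s; 18,900 × 2,007 × 2 × 1 = 75,864,600 bytes.
Track D: 2 h 14 min 28 s = 8,068 s; 176,400 × 8,068 × 4 × 4 = 22,771,123,200 bytes.
Track E: 2 h 26 min 47 s = 8,807 s; 28,000 × 8,807 × 4 × 6 = 5,918,304,000 bytes.
Total = 29,043,375,800 bytes = 27.05 GiB.

27.05 GiB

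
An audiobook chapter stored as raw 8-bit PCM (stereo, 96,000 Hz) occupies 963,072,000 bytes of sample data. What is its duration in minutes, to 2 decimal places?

83.60 minutes

Byte rate = 96,000 × 1 × 2 = 192,000 bytes/s.
Duration = 963,072,000 / 192,000 = 5,016 s.
5,016 s / 60 = 83.60 minutes.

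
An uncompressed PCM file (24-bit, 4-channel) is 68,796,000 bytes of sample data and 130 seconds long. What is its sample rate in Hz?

44,100 Hz

Bytes = sample_rate × seconds × bytes_per_sample × channels.
sample_rate = 68,796,000 / (130 × 3 × 4) = 68,796,000 / 1,560 = 44,100 Hz.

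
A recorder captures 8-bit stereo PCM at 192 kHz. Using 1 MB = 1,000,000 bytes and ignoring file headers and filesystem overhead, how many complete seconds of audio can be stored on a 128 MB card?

Uncompressed byte rate = 192,000 × 1 × 2 = 384,000 bytes/s.
Capacity = 128 × 1,000,000 = 128,000,000 bytes.
128,000,000 / 384,000 ≈ 333.33 s → 333 seconds.

333 seconds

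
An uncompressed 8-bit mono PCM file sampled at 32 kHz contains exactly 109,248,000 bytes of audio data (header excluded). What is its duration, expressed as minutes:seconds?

Byte rate = 32,000 × 1 × 1 = 32,000 bytes/s.
Duration = 109,248,000 / 32,000 = 3,414 s.
3,414 s = 56:54.

56:54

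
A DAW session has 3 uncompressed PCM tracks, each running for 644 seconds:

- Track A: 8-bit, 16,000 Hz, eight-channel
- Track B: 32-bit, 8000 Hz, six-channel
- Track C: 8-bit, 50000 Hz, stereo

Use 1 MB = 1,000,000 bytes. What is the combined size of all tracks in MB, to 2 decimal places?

Track A: 16,000 × 644 × 1 × 8 = 82,432,000 bytes.
Track B: 8,000 × 644 × 4 × 6 = 123,648,000 bytes.
Track C: 50,000 × 644 × 1 × 2 = 64,400,000 bytes.
Total = 270,480,000 bytes = 270.48 MB.

270.48 MB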